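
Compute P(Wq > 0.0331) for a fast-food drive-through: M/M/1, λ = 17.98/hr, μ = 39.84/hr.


ρ = 17.98/39.84 = 0.4513
P(Wq > t) = ρ·e^{−(μ−λ)t} = 0.4513·e^{−0.7236}
= 0.4513·0.485020 = 0.218892

Final: 0.218892


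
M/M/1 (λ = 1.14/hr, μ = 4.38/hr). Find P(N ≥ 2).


ρ = 1.14/4.38 = 0.2603
P(N ≥ n) = ρ^n = 0.2603^2 = 0.067743

Final: 0.067743


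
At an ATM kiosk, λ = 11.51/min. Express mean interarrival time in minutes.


Mean interarrival time = 1/λ = 1/11.51 minute = 0.08688 minute
In minutes: 0.08688 × 1 = 0.08688 min

Final: 0.08688 min


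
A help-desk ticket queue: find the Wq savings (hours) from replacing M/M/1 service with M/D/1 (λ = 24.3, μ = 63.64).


ρ = 24.3/63.64 = 0.3818
Wq(M/M/1) = ρ/(μ−λ) = 0.3818/39.34 = 0.009706 hr
Wq(M/D/1) = ρ/(2(μ−λ)) = 0.004853 hr
Savings = 0.009706 − 0.004853 = 0.004853 hr

Final: 0.004853 hr


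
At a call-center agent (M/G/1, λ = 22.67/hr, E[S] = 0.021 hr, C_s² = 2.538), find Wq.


ρ = λ·E[S] = 22.67·0.021 = 0.4761
E[S²] = E[S]²(1+C_s²) = 0.021²·(1+2.538) = 0.001560
Wq = λ·E[S²]/(2(1−ρ)) = 22.67·0.001560/(2·0.5239) = 0.03376 hr

Final: 0.03376 hr


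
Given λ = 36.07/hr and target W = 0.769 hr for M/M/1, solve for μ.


W = 1/(μ−λ) ⇒ μ − λ = 1/W = 1/0.769 = 1.3004
μ = λ + 1/W = 36.07 + 1.3004 = 37.3704 per hr

Final: 37.3704 /hr


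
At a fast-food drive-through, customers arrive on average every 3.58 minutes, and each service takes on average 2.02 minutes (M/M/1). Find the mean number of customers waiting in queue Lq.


λ = 60/3.58 = 16.7598 /hr
μ = 60/2.02 = 29.7030 /hr
ρ = λ/μ = 16.7598/29.7030 = 0.5642
Lq = ρ²/(1−ρ) = 0.3184/0.4358 = 0.7306

Final: 0.7306


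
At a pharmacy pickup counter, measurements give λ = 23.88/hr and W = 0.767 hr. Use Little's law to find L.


L = λW = 23.88·0.767 = 18.3160

Final: 18.3160


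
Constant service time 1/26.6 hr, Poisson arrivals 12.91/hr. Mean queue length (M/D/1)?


ρ = 12.91/26.6 = 0.4853
M/D/1: Lq = ρ²/(2(1−ρ)) = 0.2356/(2·0.5147) = 0.22884

Final: 0.22884


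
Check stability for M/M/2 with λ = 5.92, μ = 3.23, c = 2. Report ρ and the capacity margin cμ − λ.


Total capacity cμ = 2·3.23 = 6.46/hr
ρ = λ/(cμ) = 5.92/6.46 = 0.9164
Stable ⇔ ρ < 1: YES
Spare capacity = cμ − λ = 6.46 − 5.92 = 0.54/hr

Final: ρ = 0.9164; stable; margin = 0.54/hr


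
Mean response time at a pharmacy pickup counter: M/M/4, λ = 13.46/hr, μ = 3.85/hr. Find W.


a = 3.4961; ρ = 0.8740; P₀ = 0.014894
Lq = P₀·a^c·ρ/(c!(1−ρ)²) = 5.10609
Wq = Lq/λ = 5.10609/13.46 = 0.37935 hr
W = Wq + 1/μ = 0.37935 + 0.25974 = 0.63909 hr

Final: 0.63909 hr


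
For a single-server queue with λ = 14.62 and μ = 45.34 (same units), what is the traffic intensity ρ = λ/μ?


ρ = λ/μ = 14.62/45.34 = 0.3225

Final: 0.3225


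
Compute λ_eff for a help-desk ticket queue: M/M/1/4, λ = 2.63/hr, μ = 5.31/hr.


ρ = 0.4953; P_K = (1−ρ)ρ^4/(1−ρ^5) = 0.031306
λ_eff = λ(1 − P_K) = 2.63·(1 − 0.031306) = 2.63·0.968694 = 2.5477 /hr

Final: 2.5477 /hr


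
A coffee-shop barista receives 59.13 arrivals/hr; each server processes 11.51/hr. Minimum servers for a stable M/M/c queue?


Stability requires cμ > λ ⇔ c > λ/μ.
λ/μ = 59.13/11.51 = 5.1373
Minimum integer c = ⌊5.1373⌋ + 1 = 6
Check: 6·11.51 = 69.06 > 59.13, while 5·11.51 = 57.55 ≤ 59.13

Final: 6 servers


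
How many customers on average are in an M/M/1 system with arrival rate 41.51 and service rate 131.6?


ρ = λ/μ = 41.51/131.6 = 0.3154
L = ρ/(1−ρ) = 0.3154/(1 − 0.3154) = 0.3154/0.6846 = 0.4608

Final: 0.4608


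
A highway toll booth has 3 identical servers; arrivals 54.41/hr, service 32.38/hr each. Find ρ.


ρ = λ/(cμ) = 54.41/(3·32.38) = 54.41/97.14 = 0.5601

Final: 0.5601


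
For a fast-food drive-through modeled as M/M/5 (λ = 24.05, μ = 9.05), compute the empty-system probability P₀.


a = λ/μ = 24.05/9.05 = 2.6575; ρ = a/c = 0.5315
Σ_{k=0}^{4} a^k/k! (terms k=0..4) = 1.00000 + 2.65746 + 3.53104 + 3.12787 + 2.07804 = 12.39441
Tail: a^5/(5!(1−ρ)) = 132.53559/(120·0.4685) = 2.35740
P₀ = 1/(12.39441 + 2.35740) = 1/14.75182 = 0.067788

Final: 0.067788


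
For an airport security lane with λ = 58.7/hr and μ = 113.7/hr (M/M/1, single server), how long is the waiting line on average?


ρ = 58.7/113.7 = 0.5163
Lq = ρ²/(1−ρ) = 0.2665/0.4837 = 0.5510

Final: 0.5510


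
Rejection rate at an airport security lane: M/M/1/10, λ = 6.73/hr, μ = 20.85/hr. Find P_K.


ρ = λ/μ = 6.73/20.85 = 0.3228
P_K = (1−ρ)ρ^K/(1−ρ^(K+1)) = (0.6772·0.00001228)/(1 − 0.000003963)
= 0.000008314/0.999996 = 0.000008314

Final: 0.000008314


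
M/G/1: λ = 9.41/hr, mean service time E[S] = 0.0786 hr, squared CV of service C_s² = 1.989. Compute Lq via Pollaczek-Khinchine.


ρ = λ·E[S] = 9.41·0.0786 = 0.7396
Lq = ρ²(1+C_s²)/(2(1−ρ)) = 0.5470·(1+1.989)/(2·0.2604)
= 0.5470·2.9890/0.5207 = 3.13995

Final: 3.13995


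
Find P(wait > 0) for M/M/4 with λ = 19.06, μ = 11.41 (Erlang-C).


a = λ/μ = 1.6705; ρ = a/4 = 0.4176
P₀ = 0.185196 (from M/M/c formula)
C(c,a) = [a^c/(c!(1−ρ))]·P₀ = [7.78662/(24·0.5824)]·0.185196
= 0.55709·0.185196 = 0.103172

Final: 0.103172


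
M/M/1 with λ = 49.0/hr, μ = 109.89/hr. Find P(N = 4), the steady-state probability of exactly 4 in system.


ρ = 49.0/109.89 = 0.4459
P_n = (1−ρ)·ρ^n = (1 − 0.4459)·0.4459^4 = 0.5541·0.039532 = 0.021905

Final: 0.021905


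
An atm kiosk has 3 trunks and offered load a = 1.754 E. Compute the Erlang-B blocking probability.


B(c,a) = (a^c/c!) / Σ_{k=0}^{c} a^k/k!
a^3/3! = 0.899368
Σ terms (k=0..3): 1.00000 + 1.75400 + 1.53826 + 0.89937 = 5.191626
B = 0.899368/5.191626 = 0.173234

Final: 0.173234


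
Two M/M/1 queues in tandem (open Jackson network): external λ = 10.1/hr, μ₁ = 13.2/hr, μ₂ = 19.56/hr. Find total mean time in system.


Each node sees arrival rate λ = 10.1/hr (tandem ⇒ throughput preserved).
W₁ = 1/(μ₁−λ) = 1/(13.2−10.1) = 0.32258 hr
W₂ = 1/(μ₂−λ) = 1/(19.56−10.1) = 0.10571 hr
W_total = W₁ + W₂ = 0.32258 + 0.10571 = 0.42829 hr

Final: 0.42829 hr


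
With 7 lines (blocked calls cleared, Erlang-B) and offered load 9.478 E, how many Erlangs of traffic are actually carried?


B(7,9.478) = 0.384992 (Erlang-B)
Carried load = a(1 − B) = 9.478·(1 − 0.384992) = 9.478·0.615008 = 5.8290 E

Final: 5.8290 Erlangs


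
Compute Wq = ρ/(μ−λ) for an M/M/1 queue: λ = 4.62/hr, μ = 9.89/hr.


ρ = 4.62/9.89 = 0.4671
Wq = ρ/(μ−λ) = 0.4671/(9.89 − 4.62) = 0.4671/5.27 = 0.08864 hr

Final: 0.08864 hr


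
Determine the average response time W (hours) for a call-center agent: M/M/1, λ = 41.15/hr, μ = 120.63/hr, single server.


W = 1/(μ−λ) = 1/(120.63 − 41.15) = 1/79.48 = 0.01258 hr

Final: 0.01258 hr


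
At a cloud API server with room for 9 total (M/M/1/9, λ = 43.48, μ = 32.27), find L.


ρ = 43.48/32.27 = 1.3474
L = ρ[1 − (K+1)ρ^K + Kρ^(K+1)] / [(1−ρ)(1−ρ^(K+1))]
Numerator: 1.3474·(1 − 10·14.635755 + 9·19.719945) = 43.280528
Denominator: (-0.3474)·(-18.719945) = 6.502962
L = 43.280528/6.502962 = 6.6555

Final: 6.6555


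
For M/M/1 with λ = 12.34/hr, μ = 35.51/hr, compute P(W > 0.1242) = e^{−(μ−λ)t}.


W ~ Exponential(μ−λ) for M/M/1.
μ − λ = 35.51 − 12.34 = 23.1700
P(W > t) = e^{−(μ−λ)t} = e^{−2.8777} = 0.056263

Final: 0.056263


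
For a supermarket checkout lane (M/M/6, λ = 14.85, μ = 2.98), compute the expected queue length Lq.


a = λ/μ = 4.9832; ρ = a/6 = 0.8305
P₀ = 0.004633
Lq = P₀·a^c·ρ / (c!·(1−ρ)²) = 0.004633·15313.03014·0.8305/(720·0.02872)
= 2.84990

Final: 2.84990


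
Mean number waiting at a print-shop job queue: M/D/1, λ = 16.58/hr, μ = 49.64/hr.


ρ = 16.58/49.64 = 0.3340
M/D/1: Lq = ρ²/(2(1−ρ)) = 0.1116/(2·0.6660) = 0.08375

Final: 0.08375


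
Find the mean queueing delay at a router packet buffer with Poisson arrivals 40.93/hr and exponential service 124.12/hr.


ρ = 40.93/124.12 = 0.3298
Wq = ρ/(μ−λ) = 0.3298/(124.12 − 40.93) = 0.3298/83.19 = 0.003964 hr

Final: 0.003964 hr


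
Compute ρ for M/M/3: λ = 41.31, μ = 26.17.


ρ = λ/(cμ) = 41.31/(3·26.17) = 41.31/78.51 = 0.5262

Final: 0.5262


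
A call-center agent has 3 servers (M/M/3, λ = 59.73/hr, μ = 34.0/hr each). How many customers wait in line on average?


a = λ/μ = 1.7568; ρ = a/3 = 0.5856
P₀ = 0.154312
Lq = P₀·a^c·ρ / (c!·(1−ρ)²) = 0.154312·5.42177·0.5856/(6·0.17174)
= 0.47546

Final: 0.47546


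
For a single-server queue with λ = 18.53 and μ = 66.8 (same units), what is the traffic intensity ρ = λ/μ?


ρ = λ/μ = 18.53/66.8 = 0.2774

Final: 0.2774


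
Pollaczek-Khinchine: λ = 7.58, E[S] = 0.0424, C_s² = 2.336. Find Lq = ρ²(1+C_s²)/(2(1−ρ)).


ρ = λ·E[S] = 7.58·0.0424 = 0.3214
Lq = ρ²(1+C_s²)/(2(1−ρ)) = 0.1033·(1+2.336)/(2·0.6786)
= 0.1033·3.3360/1.3572 = 0.25389

Final: 0.25389


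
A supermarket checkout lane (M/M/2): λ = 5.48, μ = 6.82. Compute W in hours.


a = 0.8035; ρ = 0.4018; P₀ = 0.426778
Lq = P₀·a^c·ρ/(c!(1−ρ)²) = 0.15466
Wq = Lq/λ = 0.15466/5.48 = 0.02822 hr
W = Wq + 1/μ = 0.02822 + 0.14663 = 0.17485 hr

Final: 0.17485 hr


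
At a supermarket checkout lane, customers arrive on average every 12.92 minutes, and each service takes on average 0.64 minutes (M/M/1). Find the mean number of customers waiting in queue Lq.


λ = 60/12.92 = 4.6440 /hr
μ = 60/0.64 = 93.7500 /hr
ρ = λ/μ = 4.6440/93.7500 = 0.04954
Lq = ρ²/(1−ρ) = 0.002454/0.9505 = 0.002582

Final: 0.002582


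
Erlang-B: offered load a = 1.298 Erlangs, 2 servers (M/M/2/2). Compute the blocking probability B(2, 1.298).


B(c,a) = (a^c/c!) / Σ_{k=0}^{c} a^k/k!
a^2/2! = 0.842402
Σ terms (k=0..2): 1.00000 + 1.29800 + 0.84240 = 3.140402
B = 0.842402/3.140402 = 0.268247

Final: 0.268247


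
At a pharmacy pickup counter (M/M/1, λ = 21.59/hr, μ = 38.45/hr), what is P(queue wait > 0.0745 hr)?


ρ = 21.59/38.45 = 0.5615
P(Wq > t) = ρ·e^{−(μ−λ)t} = 0.5615·e^{−1.2561}
= 0.5615·0.284771 = 0.159901

Final: 0.159901


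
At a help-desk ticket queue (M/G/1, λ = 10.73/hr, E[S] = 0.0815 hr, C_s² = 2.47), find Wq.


ρ = λ·E[S] = 10.73·0.0815 = 0.8745
E[S²] = E[S]²(1+C_s²) = 0.0815²·(1+2.47) = 0.023049
Wq = λ·E[S²]/(2(1−ρ)) = 10.73·0.023049/(2·0.1255) = 0.98527 hr

Final: 0.98527 hr


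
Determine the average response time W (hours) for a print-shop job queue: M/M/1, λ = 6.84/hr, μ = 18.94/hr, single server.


W = 1/(μ−λ) = 1/(18.94 − 6.84) = 1/12.10 = 0.08264 hr

Final: 0.08264 hr


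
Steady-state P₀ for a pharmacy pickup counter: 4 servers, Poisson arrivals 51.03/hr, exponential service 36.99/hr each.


a = λ/μ = 51.03/36.99 = 1.3796; ρ = a/c = 0.3449
Σ_{k=0}^{3} a^k/k! (terms k=0..3) = 1.00000 + 1.37956 + 0.95160 + 0.43760 = 3.76875
Tail: a^4/(4!(1−ρ)) = 3.62214/(24·0.6551) = 0.23038
P₀ = 1/(3.76875 + 0.23038) = 1/3.99913 = 0.250054

Final: 0.250054


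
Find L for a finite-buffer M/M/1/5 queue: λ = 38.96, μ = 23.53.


ρ = 38.96/23.53 = 1.6558
L = ρ[1 − (K+1)ρ^K + Kρ^(K+1)] / [(1−ρ)(1−ρ^(K+1))]
Numerator: 1.6558·(1 − 6·12.444719 + 5·20.605451) = 48.611317
Denominator: (-0.6558)·(-19.605451) = 12.856443
L = 48.611317/12.856443 = 3.7811

Final: 3.7811


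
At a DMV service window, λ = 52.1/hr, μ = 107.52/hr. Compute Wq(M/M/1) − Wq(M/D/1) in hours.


ρ = 52.1/107.52 = 0.4846
Wq(M/M/1) = ρ/(μ−λ) = 0.4846/55.42 = 0.008743 hr
Wq(M/D/1) = ρ/(2(μ−λ)) = 0.004372 hr
Savings = 0.008743 − 0.004372 = 0.004372 hr

Final: 0.004372 hr


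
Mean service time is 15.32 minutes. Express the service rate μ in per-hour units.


μ = 1/(service time) in consistent units.
1 hour = 60 min, so μ = 60/15.32 = 3.9164 per hour

Final: 3.9164 /hr


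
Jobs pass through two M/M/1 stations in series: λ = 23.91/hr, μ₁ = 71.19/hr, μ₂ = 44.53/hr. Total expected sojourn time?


Each node sees arrival rate λ = 23.91/hr (tandem ⇒ throughput preserved).
W₁ = 1/(μ₁−λ) = 1/(71.19−23.91) = 0.02115 hr
W₂ = 1/(μ₂−λ) = 1/(44.53−23.91) = 0.04850 hr
W_total = W₁ + W₂ = 0.02115 + 0.04850 = 0.06965 hr

Final: 0.06965 hr


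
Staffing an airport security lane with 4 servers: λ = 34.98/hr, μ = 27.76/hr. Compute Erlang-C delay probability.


a = λ/μ = 1.2601; ρ = a/4 = 0.3150
P₀ = 0.282420 (from M/M/c formula)
C(c,a) = [a^c/(c!(1−ρ))]·P₀ = [2.52117/(24·0.6850)]·0.282420
= 0.15336·0.282420 = 0.043312

Final: 0.043312


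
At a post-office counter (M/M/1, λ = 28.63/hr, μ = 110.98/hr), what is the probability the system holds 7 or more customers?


ρ = 28.63/110.98 = 0.2580
P(N ≥ n) = ρ^n = 0.2580^7 = 0.00007604

Final: 0.00007604


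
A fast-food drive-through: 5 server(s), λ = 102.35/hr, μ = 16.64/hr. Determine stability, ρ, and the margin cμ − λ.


Total capacity cμ = 5·16.64 = 83.20/hr
ρ = λ/(cμ) = 102.35/83.20 = 1.2302
Stable ⇔ ρ < 1: NO
Spare capacity = cμ − λ = 83.20 − 102.35 = -19.15/hr

Final: ρ = 1.2302; unstable; margin = -19.15/hr


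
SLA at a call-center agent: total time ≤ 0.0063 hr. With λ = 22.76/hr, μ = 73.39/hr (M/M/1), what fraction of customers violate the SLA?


W ~ Exponential(μ−λ) for M/M/1.
μ − λ = 73.39 − 22.76 = 50.6300
P(W > t) = e^{−(μ−λ)t} = e^{−0.3190} = 0.726898

Final: 0.726898


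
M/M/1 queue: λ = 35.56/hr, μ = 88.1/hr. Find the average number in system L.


ρ = λ/μ = 35.56/88.1 = 0.4036
L = ρ/(1−ρ) = 0.4036/(1 − 0.4036) = 0.4036/0.5964 = 0.6768

Final: 0.6768


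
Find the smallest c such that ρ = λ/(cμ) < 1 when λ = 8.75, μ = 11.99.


Stability requires cμ > λ ⇔ c > λ/μ.
λ/μ = 8.75/11.99 = 0.7298
Minimum integer c = ⌊0.7298⌋ + 1 = 1
Check: 1·11.99 = 11.99 > 8.75, while 0·11.99 = 0.00 ≤ 8.75

Final: 1 servers


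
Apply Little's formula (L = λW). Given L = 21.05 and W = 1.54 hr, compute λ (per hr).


λ = L/W = 21.05/1.54 = 13.6688 /hr

Final: 13.6688 /hr


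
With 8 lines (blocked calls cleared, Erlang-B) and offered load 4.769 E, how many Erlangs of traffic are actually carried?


B(8,4.769) = 0.059550 (Erlang-B)
Carried load = a(1 − B) = 4.769·(1 − 0.059550) = 4.769·0.940450 = 4.4850 E

Final: 4.4850 Erlangs


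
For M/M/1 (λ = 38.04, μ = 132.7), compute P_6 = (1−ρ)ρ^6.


ρ = 38.04/132.7 = 0.2867
P_n = (1−ρ)·ρ^n = (1 − 0.2867)·0.2867^6 = 0.7133·0.0005549 = 0.0003958

Final: 0.0003958


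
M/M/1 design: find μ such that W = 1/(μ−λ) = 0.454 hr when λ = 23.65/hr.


W = 1/(μ−λ) ⇒ μ − λ = 1/W = 1/0.454 = 2.2026
μ = λ + 1/W = 23.65 + 2.2026 = 25.8526 per hr

Final: 25.8526 /hr


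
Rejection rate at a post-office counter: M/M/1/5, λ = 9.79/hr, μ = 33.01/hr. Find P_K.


ρ = λ/μ = 9.79/33.01 = 0.2966
P_K = (1−ρ)ρ^K/(1−ρ^(K+1)) = (0.7034·0.002294)/(1 − 0.0006805)
= 0.001614/0.999320 = 0.001615

Final: 0.001615


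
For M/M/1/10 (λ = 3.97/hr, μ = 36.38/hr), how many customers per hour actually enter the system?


ρ = 0.1091; P_K = (1−ρ)ρ^10/(1−ρ^11) = 2.134e-10
λ_eff = λ(1 − P_K) = 3.97·(1 − 2.134e-10) = 3.97·1.000000 = 3.9700 /hr

Final: 3.9700 /hr


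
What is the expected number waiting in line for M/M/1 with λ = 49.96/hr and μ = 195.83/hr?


ρ = 49.96/195.83 = 0.2551
Lq = ρ²/(1−ρ) = 0.06509/0.7449 = 0.08738

Final: 0.08738


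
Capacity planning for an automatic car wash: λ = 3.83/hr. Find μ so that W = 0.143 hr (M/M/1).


W = 1/(μ−λ) ⇒ μ − λ = 1/W = 1/0.143 = 6.9930
μ = λ + 1/W = 3.83 + 6.9930 = 10.8230 per hr

Final: 10.8230 /hr


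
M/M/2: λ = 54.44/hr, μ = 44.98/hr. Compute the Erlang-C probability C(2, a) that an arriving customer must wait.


a = λ/μ = 1.2103; ρ = a/2 = 0.6052
P₀ = 0.245983 (from M/M/c formula)
C(c,a) = [a^c/(c!(1−ρ))]·P₀ = [1.46486/(2·0.3948)]·0.245983
= 1.85500·0.245983 = 0.456299

Final: 0.456299


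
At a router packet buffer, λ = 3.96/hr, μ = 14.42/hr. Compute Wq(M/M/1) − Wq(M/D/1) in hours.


ρ = 3.96/14.42 = 0.2746
Wq(M/M/1) = ρ/(μ−λ) = 0.2746/10.46 = 0.02625 hr
Wq(M/D/1) = ρ/(2(μ−λ)) = 0.01313 hr
Savings = 0.02625 − 0.01313 = 0.01313 hr

Final: 0.01313 hr


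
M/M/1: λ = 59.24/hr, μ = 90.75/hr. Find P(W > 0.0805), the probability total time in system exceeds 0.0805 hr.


W ~ Exponential(μ−λ) for M/M/1.
μ − λ = 90.75 − 59.24 = 31.5100
P(W > t) = e^{−(μ−λ)t} = e^{−2.5366} = 0.079139

Final: 0.079139


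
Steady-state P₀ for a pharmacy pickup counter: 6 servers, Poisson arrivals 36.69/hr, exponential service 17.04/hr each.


a = λ/μ = 36.69/17.04 = 2.1532; ρ = a/c = 0.3589
Σ_{k=0}^{5} a^k/k! (terms k=0..5) = 1.00000 + 2.15317 + 2.31807 + 1.66373 + 0.89557 + 0.38566 = 8.41621
Tail: a^6/(6!(1−ρ)) = 99.64803/(720·0.6411) = 0.21587
P₀ = 1/(8.41621 + 0.21587) = 1/8.63207 = 0.115847

Final: 0.115847


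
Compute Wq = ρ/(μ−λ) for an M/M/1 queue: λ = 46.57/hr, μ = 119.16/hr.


ρ = 46.57/119.16 = 0.3908
Wq = ρ/(μ−λ) = 0.3908/(119.16 − 46.57) = 0.3908/72.59 = 0.005384 hr

Final: 0.005384 hr


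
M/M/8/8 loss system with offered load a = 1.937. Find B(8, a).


B(c,a) = (a^c/c!) / Σ_{k=0}^{c} a^k/k!
a^8/8! = 0.004915
Σ terms (k=0..8): 1.00000 + 1.93700 + 1.87598 + 1.21126 + 0.58655 + 0.22723 + 0.07336 + 0.02030 + 0.004915 = 6.936600
B = 0.004915/6.936600 = 0.0007085

Final: 0.0007085


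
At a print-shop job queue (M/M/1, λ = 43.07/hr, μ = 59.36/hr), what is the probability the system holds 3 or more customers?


ρ = 43.07/59.36 = 0.7256
P(N ≥ n) = ρ^n = 0.7256^3 = 0.381982

Final: 0.381982


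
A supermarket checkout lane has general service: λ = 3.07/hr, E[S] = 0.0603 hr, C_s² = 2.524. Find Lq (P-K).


ρ = λ·E[S] = 3.07·0.0603 = 0.1851
Lq = ρ²(1+C_s²)/(2(1−ρ)) = 0.03427·(1+2.524)/(2·0.8149)
= 0.03427·3.5240/1.6298 = 0.07410

Final: 0.07410


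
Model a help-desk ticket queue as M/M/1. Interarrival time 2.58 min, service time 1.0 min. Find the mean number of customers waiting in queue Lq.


λ = 60/2.58 = 23.2558 /hr
μ = 60/1.0 = 60.0000 /hr
ρ = λ/μ = 23.2558/60.0000 = 0.3876
Lq = ρ²/(1−ρ) = 0.1502/0.6124 = 0.2453

Final: 0.2453


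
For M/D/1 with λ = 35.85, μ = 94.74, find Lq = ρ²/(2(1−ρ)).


ρ = 35.85/94.74 = 0.3784
M/D/1: Lq = ρ²/(2(1−ρ)) = 0.1432/(2·0.6216) = 0.11518

Final: 0.11518


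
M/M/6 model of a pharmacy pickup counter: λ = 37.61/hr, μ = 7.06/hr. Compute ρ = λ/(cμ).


ρ = λ/(cμ) = 37.61/(6·7.06) = 37.61/42.36 = 0.8879

Final: 0.8879


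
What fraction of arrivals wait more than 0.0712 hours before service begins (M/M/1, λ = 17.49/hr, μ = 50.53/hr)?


ρ = 17.49/50.53 = 0.3461
P(Wq > t) = ρ·e^{−(μ−λ)t} = 0.3461·e^{−2.3524}
= 0.3461·0.095136 = 0.032930

Final: 0.032930


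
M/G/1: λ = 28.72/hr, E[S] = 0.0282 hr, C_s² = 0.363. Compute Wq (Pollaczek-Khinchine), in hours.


ρ = λ·E[S] = 28.72·0.0282 = 0.8099
E[S²] = E[S]²(1+C_s²) = 0.0282²·(1+0.363) = 0.001084
Wq = λ·E[S²]/(2(1−ρ)) = 28.72·0.001084/(2·0.1901) = 0.08188 hr

Final: 0.08188 hr


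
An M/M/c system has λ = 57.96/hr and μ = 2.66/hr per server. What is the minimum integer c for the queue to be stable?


Stability requires cμ > λ ⇔ c > λ/μ.
λ/μ = 57.96/2.66 = 21.7895
Minimum integer c = ⌊21.7895⌋ + 1 = 22
Check: 22·2.66 = 58.52 > 57.96, while 21·2.66 = 55.86 ≤ 57.96

Final: 22 servers


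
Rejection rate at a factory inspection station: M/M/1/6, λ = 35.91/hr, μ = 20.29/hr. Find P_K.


ρ = λ/μ = 35.91/20.29 = 1.7698
P_K = (1−ρ)ρ^K/(1−ρ^(K+1)) = (-0.7698·30.732660)/(1 − 54.391809)
= -23.659150/-53.391809 = 0.443123

Final: 0.443123


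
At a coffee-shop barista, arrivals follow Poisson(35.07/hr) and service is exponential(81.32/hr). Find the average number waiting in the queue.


ρ = 35.07/81.32 = 0.4313
Lq = ρ²/(1−ρ) = 0.1860/0.5687 = 0.3270

Final: 0.3270


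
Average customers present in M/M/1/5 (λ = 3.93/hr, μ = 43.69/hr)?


ρ = 3.93/43.69 = 0.08995
L = ρ[1 − (K+1)ρ^K + Kρ^(K+1)] / [(1−ρ)(1−ρ^(K+1))]
Numerator: 0.08995·(1 − 6·0.000005889 + 5·0.0000005297) = 0.089949
Denominator: (0.9100)·(0.999999) = 0.910048
L = 0.089949/0.910048 = 0.09884

Final: 0.09884


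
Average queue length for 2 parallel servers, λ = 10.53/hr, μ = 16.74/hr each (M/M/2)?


a = λ/μ = 0.6290; ρ = a/2 = 0.3145
P₀ = 0.521472
Lq = P₀·a^c·ρ / (c!·(1−ρ)²) = 0.521472·0.39568·0.3145/(2·0.46989)
= 0.06906

Final: 0.06906


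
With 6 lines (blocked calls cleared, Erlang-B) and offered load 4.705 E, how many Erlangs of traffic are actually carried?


B(6,4.705) = 0.169611 (Erlang-B)
Carried load = a(1 − B) = 4.705·(1 − 0.169611) = 4.705·0.830389 = 3.9070 E

Final: 3.9070 Erlangs


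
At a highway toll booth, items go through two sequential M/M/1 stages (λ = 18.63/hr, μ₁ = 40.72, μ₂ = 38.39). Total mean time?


Each node sees arrival rate λ = 18.63/hr (tandem ⇒ throughput preserved).
W₁ = 1/(μ₁−λ) = 1/(40.72−18.63) = 0.04527 hr
W₂ = 1/(μ₂−λ) = 1/(38.39−18.63) = 0.05061 hr
W_total = W₁ + W₂ = 0.04527 + 0.05061 = 0.09588 hr

Final: 0.09588 hr


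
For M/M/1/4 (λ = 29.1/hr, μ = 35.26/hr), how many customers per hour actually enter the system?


ρ = 0.8253; P_K = (1−ρ)ρ^4/(1−ρ^5) = 0.131331
λ_eff = λ(1 − P_K) = 29.1·(1 − 0.131331) = 29.1·0.868669 = 25.2783 /hr

Final: 25.2783 /hr


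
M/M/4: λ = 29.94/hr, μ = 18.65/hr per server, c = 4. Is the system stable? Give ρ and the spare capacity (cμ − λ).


Total capacity cμ = 4·18.65 = 74.60/hr
ρ = λ/(cμ) = 29.94/74.60 = 0.4013
Stable ⇔ ρ < 1: YES
Spare capacity = cμ − λ = 74.60 − 29.94 = 44.66/hr

Final: ρ = 0.4013; stable; margin = 44.66/hr


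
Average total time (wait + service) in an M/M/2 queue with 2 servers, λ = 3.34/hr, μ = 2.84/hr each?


a = 1.1761; ρ = 0.5880; P₀ = 0.259424
Lq = P₀·a^c·ρ/(c!(1−ρ)²) = 0.62158
Wq = Lq/λ = 0.62158/3.34 = 0.18610 hr
W = Wq + 1/μ = 0.18610 + 0.35211 = 0.53822 hr

Final: 0.53822 hr


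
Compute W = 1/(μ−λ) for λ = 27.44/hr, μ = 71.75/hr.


W = 1/(μ−λ) = 1/(71.75 − 27.44) = 1/44.31 = 0.02257 hr

Final: 0.02257 hr


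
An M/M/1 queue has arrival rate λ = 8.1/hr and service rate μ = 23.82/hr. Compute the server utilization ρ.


ρ = λ/μ = 8.1/23.82 = 0.3401

Final: 0.3401


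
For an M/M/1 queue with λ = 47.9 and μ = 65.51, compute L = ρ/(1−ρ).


ρ = λ/μ = 47.9/65.51 = 0.7312
L = ρ/(1−ρ) = 0.7312/(1 − 0.7312) = 0.7312/0.2688 = 2.7200

Final: 2.7200


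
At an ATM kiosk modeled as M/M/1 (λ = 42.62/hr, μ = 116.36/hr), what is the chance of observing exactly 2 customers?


ρ = 42.62/116.36 = 0.3663
P_n = (1−ρ)·ρ^n = (1 − 0.3663)·0.3663^2 = 0.6337·0.134159 = 0.085020

Final: 0.085020


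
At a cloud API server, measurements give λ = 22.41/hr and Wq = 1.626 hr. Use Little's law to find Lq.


Lq = λWq = 22.41·1.626 = 36.4387

Final: 36.4387


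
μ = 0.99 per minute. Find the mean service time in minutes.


Mean service time = 1/μ = 1/0.99 minute = 1.01010 minute
In minutes: 1.01010 × 1 = 1.0101 min

Final: 1.0101 min


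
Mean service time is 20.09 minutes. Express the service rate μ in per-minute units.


μ = 1/(service time) in consistent units.
1 minute = 1 min, so μ = 1/20.09 = 0.04978 per minute

Final: 0.04978 /min


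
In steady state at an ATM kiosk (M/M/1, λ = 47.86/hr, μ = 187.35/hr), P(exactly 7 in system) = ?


ρ = 47.86/187.35 = 0.2555
P_n = (1−ρ)·ρ^n = (1 − 0.2555)·0.2555^7 = 0.7445·0.00007100 = 0.00005286

Final: 0.00005286


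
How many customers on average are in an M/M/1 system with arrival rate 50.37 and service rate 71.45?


ρ = λ/μ = 50.37/71.45 = 0.7050
L = ρ/(1−ρ) = 0.7050/(1 − 0.7050) = 0.7050/0.2950 = 2.3895

Final: 2.3895


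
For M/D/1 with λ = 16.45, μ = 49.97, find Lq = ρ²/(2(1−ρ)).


ρ = 16.45/49.97 = 0.3292
M/D/1: Lq = ρ²/(2(1−ρ)) = 0.1084/(2·0.6708) = 0.08078

Final: 0.08078


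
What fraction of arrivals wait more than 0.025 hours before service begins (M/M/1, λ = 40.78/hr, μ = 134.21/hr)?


ρ = 40.78/134.21 = 0.3039
P(Wq > t) = ρ·e^{−(μ−λ)t} = 0.3039·e^{−2.3358}
= 0.3039·0.096738 = 0.029394

Final: 0.029394


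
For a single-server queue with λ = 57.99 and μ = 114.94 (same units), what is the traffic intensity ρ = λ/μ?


ρ = λ/μ = 57.99/114.94 = 0.5045

Final: 0.5045


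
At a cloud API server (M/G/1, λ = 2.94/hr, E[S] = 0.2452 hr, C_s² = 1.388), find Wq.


ρ = λ·E[S] = 2.94·0.2452 = 0.7209
E[S²] = E[S]²(1+C_s²) = 0.2452²·(1+1.388) = 0.143574
Wq = λ·E[S²]/(2(1−ρ)) = 2.94·0.143574/(2·0.2791) = 0.75616 hr

Final: 0.75616 hr


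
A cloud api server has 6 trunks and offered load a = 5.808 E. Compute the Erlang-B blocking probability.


B(c,a) = (a^c/c!) / Σ_{k=0}^{c} a^k/k!
a^6/6! = 53.312267
Σ terms (k=0..6): 1.00000 + 5.80800 + 16.86643 + 32.65341 + 47.41275 + 55.07466 + 53.31227 = 212.127522
B = 53.312267/212.127522 = 0.251322

Final: 0.251322


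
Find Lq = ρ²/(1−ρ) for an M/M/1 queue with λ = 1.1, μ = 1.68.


ρ = 1.1/1.68 = 0.6548
Lq = ρ²/(1−ρ) = 0.4287/0.3452 = 1.2418

Final: 1.2418


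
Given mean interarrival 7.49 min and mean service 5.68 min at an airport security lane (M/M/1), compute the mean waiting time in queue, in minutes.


λ = 60/7.49 = 8.0107 /hr
μ = 60/5.68 = 10.5634 /hr
ρ = λ/μ = 8.0107/10.5634 = 0.7583
Wq = ρ/(μ−λ) = 0.7583/(10.5634−8.0107) = 0.29708 hr
In minutes: 0.29708·60 = 17.825 min

Final: 17.825 min


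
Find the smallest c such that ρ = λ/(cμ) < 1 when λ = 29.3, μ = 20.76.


Stability requires cμ > λ ⇔ c > λ/μ.
λ/μ = 29.3/20.76 = 1.4114
Minimum integer c = ⌊1.4114⌋ + 1 = 2
Check: 2·20.76 = 41.52 > 29.3, while 1·20.76 = 20.76 ≤ 29.3

Final: 2 servers


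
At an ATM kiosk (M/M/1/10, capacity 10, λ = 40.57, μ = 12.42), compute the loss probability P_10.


ρ = λ/μ = 40.57/12.42 = 3.2665
P_K = (1−ρ)ρ^K/(1−ρ^(K+1)) = (-2.2665·138303.801847)/(1 − 451770.148223)
= -313466.346376/-451769.148223 = 0.693864

Final: 0.693864


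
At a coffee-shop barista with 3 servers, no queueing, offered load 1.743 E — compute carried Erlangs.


B(3,1.743) = 0.171550 (Erlang-B)
Carried load = a(1 − B) = 1.743·(1 − 0.171550) = 1.743·0.828450 = 1.4440 E

Final: 1.4440 Erlangs


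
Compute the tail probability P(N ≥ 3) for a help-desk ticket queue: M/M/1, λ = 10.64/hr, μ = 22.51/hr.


ρ = 10.64/22.51 = 0.4727
P(N ≥ n) = ρ^n = 0.4727^3 = 0.105608

Final: 0.105608


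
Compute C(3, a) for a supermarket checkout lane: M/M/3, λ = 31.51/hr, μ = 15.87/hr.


a = λ/μ = 1.9855; ρ = a/3 = 0.6618
P₀ = 0.113451 (from M/M/c formula)
C(c,a) = [a^c/(c!(1−ρ))]·P₀ = [7.82734/(6·0.3382)]·0.113451
= 3.85776·0.113451 = 0.437666

Final: 0.437666


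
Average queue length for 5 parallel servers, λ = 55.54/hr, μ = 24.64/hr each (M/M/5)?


a = λ/μ = 2.2541; ρ = a/5 = 0.4508
P₀ = 0.103501
Lq = P₀·a^c·ρ / (c!·(1−ρ)²) = 0.103501·58.18699·0.4508/(120·0.30161)
= 0.07501

Final: 0.07501


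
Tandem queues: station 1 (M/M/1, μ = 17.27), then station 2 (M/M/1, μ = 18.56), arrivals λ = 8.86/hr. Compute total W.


Each node sees arrival rate λ = 8.86/hr (tandem ⇒ throughput preserved).
W₁ = 1/(μ₁−λ) = 1/(17.27−8.86) = 0.11891 hr
W₂ = 1/(μ₂−λ) = 1/(18.56−8.86) = 0.10309 hr
W_total = W₁ + W₂ = 0.11891 + 0.10309 = 0.22200 hr

Final: 0.22200 hr


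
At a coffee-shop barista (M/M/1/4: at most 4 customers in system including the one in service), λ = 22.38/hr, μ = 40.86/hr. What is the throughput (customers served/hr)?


ρ = 0.5477; P_K = (1−ρ)ρ^4/(1−ρ^5) = 0.042816
λ_eff = λ(1 − P_K) = 22.38·(1 − 0.042816) = 22.38·0.957184 = 21.4218 /hr

Final: 21.4218 /hr


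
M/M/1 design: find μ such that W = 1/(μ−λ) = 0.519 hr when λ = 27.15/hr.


W = 1/(μ−λ) ⇒ μ − λ = 1/W = 1/0.519 = 1.9268
μ = λ + 1/W = 27.15 + 1.9268 = 29.0768 per hr

Final: 29.0768 /hr


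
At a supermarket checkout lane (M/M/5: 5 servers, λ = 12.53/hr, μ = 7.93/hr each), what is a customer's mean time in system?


a = 1.5801; ρ = 0.3160; P₀ = 0.205525
Lq = P₀·a^c·ρ/(c!(1−ρ)²) = 0.01139
Wq = Lq/λ = 0.01139/12.53 = 0.0009094 hr
W = Wq + 1/μ = 0.0009094 + 0.12610 = 0.12701 hr

Final: 0.12701 hr


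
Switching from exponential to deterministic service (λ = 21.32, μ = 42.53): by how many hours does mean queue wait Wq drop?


ρ = 21.32/42.53 = 0.5013
Wq(M/M/1) = ρ/(μ−λ) = 0.5013/21.21 = 0.02363 hr
Wq(M/D/1) = ρ/(2(μ−λ)) = 0.01182 hr
Savings = 0.02363 − 0.01182 = 0.01182 hr

Final: 0.01182 hr


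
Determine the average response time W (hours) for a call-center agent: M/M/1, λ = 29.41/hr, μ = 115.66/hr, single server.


W = 1/(μ−λ) = 1/(115.66 − 29.41) = 1/86.25 = 0.01159 hr

Final: 0.01159 hr


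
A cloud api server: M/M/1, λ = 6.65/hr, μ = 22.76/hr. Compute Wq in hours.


ρ = 6.65/22.76 = 0.2922
Wq = ρ/(μ−λ) = 0.2922/(22.76 − 6.65) = 0.2922/16.11 = 0.01814 hr

Final: 0.01814 hr


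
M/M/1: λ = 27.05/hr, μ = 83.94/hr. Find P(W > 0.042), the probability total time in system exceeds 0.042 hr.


W ~ Exponential(μ−λ) for M/M/1.
μ − λ = 83.94 − 27.05 = 56.8900
P(W > t) = e^{−(μ−λ)t} = e^{−2.3894} = 0.091687

Final: 0.091687


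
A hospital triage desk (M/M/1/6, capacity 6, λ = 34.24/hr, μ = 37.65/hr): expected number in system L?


ρ = 34.24/37.65 = 0.9094
L = ρ[1 − (K+1)ρ^K + Kρ^(K+1)] / [(1−ρ)(1−ρ^(K+1))]
Numerator: 0.9094·(1 − 7·0.565734 + 6·0.514495) = 0.115343
Denominator: (0.09057)·(0.485505) = 0.043973
L = 0.115343/0.043973 = 2.6231

Final: 2.6231


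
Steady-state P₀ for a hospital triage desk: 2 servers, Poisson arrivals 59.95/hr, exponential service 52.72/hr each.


a = λ/μ = 59.95/52.72 = 1.1371; ρ = a/c = 0.5686
Σ_{k=0}^{1} a^k/k! (terms k=0..1) = 1.00000 + 1.13714 = 2.13714
Tail: a^2/(2!(1−ρ)) = 1.29309/(2·0.4314) = 1.49860
P₀ = 1/(2.13714 + 1.49860) = 1/3.63574 = 0.275047

Final: 0.275047


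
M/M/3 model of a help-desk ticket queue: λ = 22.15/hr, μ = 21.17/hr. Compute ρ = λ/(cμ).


ρ = λ/(cμ) = 22.15/(3·21.17) = 22.15/63.51 = 0.3488

Final: 0.3488


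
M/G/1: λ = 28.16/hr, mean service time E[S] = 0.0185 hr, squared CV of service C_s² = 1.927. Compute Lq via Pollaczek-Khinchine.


ρ = λ·E[S] = 28.16·0.0185 = 0.5210
Lq = ρ²(1+C_s²)/(2(1−ρ)) = 0.2714·(1+1.927)/(2·0.4790)
= 0.2714·2.9270/0.9581 = 0.82914

Final: 0.82914


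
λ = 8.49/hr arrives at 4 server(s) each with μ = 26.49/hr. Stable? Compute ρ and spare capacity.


Total capacity cμ = 4·26.49 = 105.96/hr
ρ = λ/(cμ) = 8.49/105.96 = 0.08012
Stable ⇔ ρ < 1: YES
Spare capacity = cμ − λ = 105.96 − 8.49 = 97.47/hr

Final: ρ = 0.08012; stable; margin = 97.47/hr


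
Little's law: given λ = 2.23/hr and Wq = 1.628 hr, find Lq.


Lq = λWq = 2.23·1.628 = 3.6304

Final: 3.6304


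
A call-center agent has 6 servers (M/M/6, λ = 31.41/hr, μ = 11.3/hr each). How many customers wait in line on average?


a = λ/μ = 2.7796; ρ = a/6 = 0.4633
P₀ = 0.061402
Lq = P₀·a^c·ρ / (c!·(1−ρ)²) = 0.061402·461.25061·0.4633/(720·0.28807)
= 0.06326

Final: 0.06326


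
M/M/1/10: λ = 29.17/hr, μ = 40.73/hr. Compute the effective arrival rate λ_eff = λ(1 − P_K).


ρ = 0.7162; P_K = (1−ρ)ρ^10/(1−ρ^11) = 0.010338
λ_eff = λ(1 − P_K) = 29.17·(1 − 0.010338) = 29.17·0.989662 = 28.8684 /hr

Final: 28.8684 /hr


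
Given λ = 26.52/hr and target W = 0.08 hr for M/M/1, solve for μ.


W = 1/(μ−λ) ⇒ μ − λ = 1/W = 1/0.08 = 12.5000
μ = λ + 1/W = 26.52 + 12.5000 = 39.0200 per hr

Final: 39.0200 /hr


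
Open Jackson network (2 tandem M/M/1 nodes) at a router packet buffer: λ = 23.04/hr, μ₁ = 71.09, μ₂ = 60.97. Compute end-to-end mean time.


Each node sees arrival rate λ = 23.04/hr (tandem ⇒ throughput preserved).
W₁ = 1/(μ₁−λ) = 1/(71.09−23.04) = 0.02081 hr
W₂ = 1/(μ₂−λ) = 1/(60.97−23.04) = 0.02636 hr
W_total = W₁ + W₂ = 0.02081 + 0.02636 = 0.04718 hr

Final: 0.04718 hr


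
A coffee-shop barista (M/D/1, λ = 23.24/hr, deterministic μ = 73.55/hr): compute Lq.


ρ = 23.24/73.55 = 0.3160
M/D/1: Lq = ρ²/(2(1−ρ)) = 0.09984/(2·0.6840) = 0.07298

Final: 0.07298


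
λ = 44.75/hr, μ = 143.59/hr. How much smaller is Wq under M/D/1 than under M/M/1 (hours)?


ρ = 44.75/143.59 = 0.3117
Wq(M/M/1) = ρ/(μ−λ) = 0.3117/98.84 = 0.003153 hr
Wq(M/D/1) = ρ/(2(μ−λ)) = 0.001577 hr
Savings = 0.003153 − 0.001577 = 0.001577 hr

Final: 0.001577 hr


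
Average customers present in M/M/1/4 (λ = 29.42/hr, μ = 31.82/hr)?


ρ = 29.42/31.82 = 0.9246
L = ρ[1 − (K+1)ρ^K + Kρ^(K+1)] / [(1−ρ)(1−ρ^(K+1))]
Numerator: 0.9246·(1 − 5·0.730752 + 4·0.675636) = 0.045103
Denominator: (0.07542)·(0.324364) = 0.024465
L = 0.045103/0.024465 = 1.8436

Final: 1.8436


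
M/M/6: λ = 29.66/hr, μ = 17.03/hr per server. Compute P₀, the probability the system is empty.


a = λ/μ = 29.66/17.03 = 1.7416; ρ = a/c = 0.2903
Σ_{k=0}^{5} a^k/k! (terms k=0..5) = 1.00000 + 1.74163 + 1.51664 + 0.88048 + 0.38337 + 0.13354 = 5.65566
Tail: a^6/(6!(1−ρ)) = 27.90866/(720·0.7097) = 0.05462
P₀ = 1/(5.65566 + 0.05462) = 1/5.71027 = 0.175123

Final: 0.175123


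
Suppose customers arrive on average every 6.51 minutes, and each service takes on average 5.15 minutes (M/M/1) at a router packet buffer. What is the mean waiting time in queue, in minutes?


λ = 60/6.51 = 9.2166 /hr
μ = 60/5.15 = 11.6505 /hr
ρ = λ/μ = 9.2166/11.6505 = 0.7911
Wq = ρ/(μ−λ) = 0.7911/(11.6505−9.2166) = 0.32503 hr
In minutes: 0.32503·60 = 19.502 min

Final: 19.502 min


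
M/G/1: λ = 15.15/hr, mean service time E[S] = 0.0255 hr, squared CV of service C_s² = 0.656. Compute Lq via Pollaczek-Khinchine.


ρ = λ·E[S] = 15.15·0.0255 = 0.3863
Lq = ρ²(1+C_s²)/(2(1−ρ)) = 0.1492·(1+0.656)/(2·0.6137)
= 0.1492·1.6560/1.2273 = 0.20137

Final: 0.20137


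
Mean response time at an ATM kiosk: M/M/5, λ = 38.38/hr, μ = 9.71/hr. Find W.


a = 3.9526; ρ = 0.7905; P₀ = 0.013965
Lq = P₀·a^c·ρ/(c!(1−ρ)²) = 2.02274
Wq = Lq/λ = 2.02274/38.38 = 0.05270 hr
W = Wq + 1/μ = 0.05270 + 0.10299 = 0.15569 hr

Final: 0.15569 hr


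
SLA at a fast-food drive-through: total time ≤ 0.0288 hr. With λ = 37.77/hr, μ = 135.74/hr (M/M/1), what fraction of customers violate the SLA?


W ~ Exponential(μ−λ) for M/M/1.
μ − λ = 135.74 − 37.77 = 97.9700
P(W > t) = e^{−(μ−λ)t} = e^{−2.8215} = 0.059514

Final: 0.059514


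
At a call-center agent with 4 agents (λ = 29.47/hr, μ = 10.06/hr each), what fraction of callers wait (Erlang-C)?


a = λ/μ = 2.9294; ρ = a/4 = 0.7324
P₀ = 0.041885 (from M/M/c formula)
C(c,a) = [a^c/(c!(1−ρ))]·P₀ = [73.64252/(24·0.2676)]·0.041885
= 11.46462·0.041885 = 0.480201

Final: 0.480201


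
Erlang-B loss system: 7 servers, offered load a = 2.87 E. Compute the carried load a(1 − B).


B(7,2.87) = 0.018213 (Erlang-B)
Carried load = a(1 − B) = 2.87·(1 − 0.018213) = 2.87·0.981787 = 2.8177 E

Final: 2.8177 Erlangs


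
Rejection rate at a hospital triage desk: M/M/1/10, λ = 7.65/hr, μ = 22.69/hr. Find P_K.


ρ = λ/μ = 7.65/22.69 = 0.3372
P_K = (1−ρ)ρ^K/(1−ρ^(K+1)) = (0.6628·0.00001898)/(1 − 0.000006399)
= 0.00001258/0.999994 = 0.00001258

Final: 0.00001258


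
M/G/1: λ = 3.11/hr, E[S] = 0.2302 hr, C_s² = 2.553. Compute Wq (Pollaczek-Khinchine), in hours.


ρ = λ·E[S] = 3.11·0.2302 = 0.7159
E[S²] = E[S]²(1+C_s²) = 0.2302²·(1+2.553) = 0.188281
Wq = λ·E[S²]/(2(1−ρ)) = 3.11·0.188281/(2·0.2841) = 1.03062 hr

Final: 1.03062 hr


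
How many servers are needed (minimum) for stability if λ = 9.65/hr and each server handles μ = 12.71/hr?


Stability requires cμ > λ ⇔ c > λ/μ.
λ/μ = 9.65/12.71 = 0.7592
Minimum integer c = ⌊0.7592⌋ + 1 = 1
Check: 1·12.71 = 12.71 > 9.65, while 0·12.71 = 0.00 ≤ 9.65

Final: 1 servers


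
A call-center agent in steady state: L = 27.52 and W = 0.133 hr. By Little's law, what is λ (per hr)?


λ = L/W = 27.52/0.133 = 206.9173 /hr

Final: 206.9173 /hr


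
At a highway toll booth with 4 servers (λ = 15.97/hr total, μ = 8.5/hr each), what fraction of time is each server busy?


ρ = λ/(cμ) = 15.97/(4·8.5) = 15.97/34.00 = 0.4697

Final: 0.4697


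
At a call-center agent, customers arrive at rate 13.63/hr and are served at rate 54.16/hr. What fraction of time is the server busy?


ρ = λ/μ = 13.63/54.16 = 0.2517

Final: 0.2517


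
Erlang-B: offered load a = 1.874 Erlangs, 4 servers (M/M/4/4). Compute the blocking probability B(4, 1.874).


B(c,a) = (a^c/c!) / Σ_{k=0}^{c} a^k/k!
a^4/4! = 0.513886
Σ terms (k=0..4): 1.00000 + 1.87400 + 1.75594 + 1.09688 + 0.51389 = 6.240700
B = 0.513886/6.240700 = 0.082344

Final: 0.082344


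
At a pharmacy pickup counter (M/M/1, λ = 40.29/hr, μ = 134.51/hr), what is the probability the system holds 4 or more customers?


ρ = 40.29/134.51 = 0.2995
P(N ≥ n) = ρ^n = 0.2995^4 = 0.008050

Final: 0.008050


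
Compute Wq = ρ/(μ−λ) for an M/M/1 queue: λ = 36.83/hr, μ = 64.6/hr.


ρ = 36.83/64.6 = 0.5701
Wq = ρ/(μ−λ) = 0.5701/(64.6 − 36.83) = 0.5701/27.77 = 0.02053 hr

Final: 0.02053 hr


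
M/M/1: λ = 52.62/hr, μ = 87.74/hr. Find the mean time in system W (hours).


W = 1/(μ−λ) = 1/(87.74 − 52.62) = 1/35.12 = 0.02847 hr

Final: 0.02847 hr


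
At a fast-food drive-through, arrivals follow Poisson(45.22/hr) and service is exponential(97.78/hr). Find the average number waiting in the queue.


ρ = 45.22/97.78 = 0.4625
Lq = ρ²/(1−ρ) = 0.2139/0.5375 = 0.3979

Final: 0.3979


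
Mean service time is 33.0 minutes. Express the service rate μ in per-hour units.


μ = 1/(service time) in consistent units.
1 hour = 60 min, so μ = 60/33.0 = 1.8182 per hour

Final: 1.8182 /hr


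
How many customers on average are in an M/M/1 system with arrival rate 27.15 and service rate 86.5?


ρ = λ/μ = 27.15/86.5 = 0.3139
L = ρ/(1−ρ) = 0.3139/(1 − 0.3139) = 0.3139/0.6861 = 0.4575

Final: 0.4575


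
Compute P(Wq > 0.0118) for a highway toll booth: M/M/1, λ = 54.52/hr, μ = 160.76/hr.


ρ = 54.52/160.76 = 0.3391
P(Wq > t) = ρ·e^{−(μ−λ)t} = 0.3391·e^{−1.2536}
= 0.3391·0.285466 = 0.096813

Final: 0.096813


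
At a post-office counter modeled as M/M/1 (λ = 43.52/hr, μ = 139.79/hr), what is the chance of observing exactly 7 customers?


ρ = 43.52/139.79 = 0.3113
P_n = (1−ρ)·ρ^n = (1 − 0.3113)·0.3113^7 = 0.6887·0.0002835 = 0.0001952

Final: 0.0001952


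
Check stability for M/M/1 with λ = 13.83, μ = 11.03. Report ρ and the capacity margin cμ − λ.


Total capacity cμ = 1·11.03 = 11.03/hr
ρ = λ/(cμ) = 13.83/11.03 = 1.2539
Stable ⇔ ρ < 1: NO
Spare capacity = cμ − λ = 11.03 − 13.83 = -2.80/hr

Final: ρ = 1.2539; unstable; margin = -2.80/hr


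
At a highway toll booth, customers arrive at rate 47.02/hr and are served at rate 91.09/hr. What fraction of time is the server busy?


ρ = λ/μ = 47.02/91.09 = 0.5162

Final: 0.5162
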